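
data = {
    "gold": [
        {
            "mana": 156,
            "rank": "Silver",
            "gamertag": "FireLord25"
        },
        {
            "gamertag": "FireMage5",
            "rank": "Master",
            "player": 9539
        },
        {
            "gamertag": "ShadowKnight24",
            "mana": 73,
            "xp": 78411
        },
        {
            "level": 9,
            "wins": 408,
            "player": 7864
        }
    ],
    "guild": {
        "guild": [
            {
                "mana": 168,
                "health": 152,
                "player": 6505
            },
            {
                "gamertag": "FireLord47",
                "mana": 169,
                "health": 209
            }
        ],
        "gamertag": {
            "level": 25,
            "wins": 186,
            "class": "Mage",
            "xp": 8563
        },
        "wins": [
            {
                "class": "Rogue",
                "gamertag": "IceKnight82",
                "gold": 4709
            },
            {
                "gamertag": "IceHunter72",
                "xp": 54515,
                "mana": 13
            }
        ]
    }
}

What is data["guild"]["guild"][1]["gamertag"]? "FireLord47"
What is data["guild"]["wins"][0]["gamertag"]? "IceKnight82"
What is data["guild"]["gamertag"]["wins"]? 186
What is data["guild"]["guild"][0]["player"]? 6505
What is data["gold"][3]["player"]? 7864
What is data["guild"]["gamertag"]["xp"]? 8563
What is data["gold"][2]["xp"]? 78411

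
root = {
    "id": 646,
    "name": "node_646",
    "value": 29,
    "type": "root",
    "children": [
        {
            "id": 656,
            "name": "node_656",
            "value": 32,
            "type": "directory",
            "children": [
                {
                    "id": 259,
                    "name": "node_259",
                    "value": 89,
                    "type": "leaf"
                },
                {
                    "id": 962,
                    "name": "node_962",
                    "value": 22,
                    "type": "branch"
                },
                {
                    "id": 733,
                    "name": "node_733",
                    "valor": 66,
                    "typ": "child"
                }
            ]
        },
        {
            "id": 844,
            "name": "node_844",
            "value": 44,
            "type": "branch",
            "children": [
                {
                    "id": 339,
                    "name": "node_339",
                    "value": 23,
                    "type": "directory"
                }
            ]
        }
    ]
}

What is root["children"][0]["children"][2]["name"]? "node_733"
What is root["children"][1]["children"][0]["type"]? "directory"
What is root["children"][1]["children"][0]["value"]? 23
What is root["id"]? 646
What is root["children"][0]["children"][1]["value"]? 22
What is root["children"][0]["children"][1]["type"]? "branch"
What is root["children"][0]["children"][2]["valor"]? 66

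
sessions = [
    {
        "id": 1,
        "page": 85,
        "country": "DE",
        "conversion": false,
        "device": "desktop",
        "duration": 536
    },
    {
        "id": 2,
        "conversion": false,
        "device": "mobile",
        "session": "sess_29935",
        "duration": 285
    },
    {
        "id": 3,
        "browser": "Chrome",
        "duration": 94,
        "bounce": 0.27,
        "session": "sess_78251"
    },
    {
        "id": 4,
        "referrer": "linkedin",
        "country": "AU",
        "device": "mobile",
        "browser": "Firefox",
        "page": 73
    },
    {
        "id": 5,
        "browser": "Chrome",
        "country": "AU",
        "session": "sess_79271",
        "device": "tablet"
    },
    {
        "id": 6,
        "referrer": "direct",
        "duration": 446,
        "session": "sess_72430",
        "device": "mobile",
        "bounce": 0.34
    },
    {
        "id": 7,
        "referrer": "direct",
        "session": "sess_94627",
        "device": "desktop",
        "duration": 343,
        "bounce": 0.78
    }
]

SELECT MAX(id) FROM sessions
7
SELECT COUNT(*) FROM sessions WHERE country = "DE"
1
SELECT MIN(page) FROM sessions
73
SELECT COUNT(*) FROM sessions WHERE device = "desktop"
2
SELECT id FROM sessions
[1, 2, 3, 4, 5, 6, 7]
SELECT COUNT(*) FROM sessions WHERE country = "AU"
2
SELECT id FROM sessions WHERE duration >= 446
[1, 6]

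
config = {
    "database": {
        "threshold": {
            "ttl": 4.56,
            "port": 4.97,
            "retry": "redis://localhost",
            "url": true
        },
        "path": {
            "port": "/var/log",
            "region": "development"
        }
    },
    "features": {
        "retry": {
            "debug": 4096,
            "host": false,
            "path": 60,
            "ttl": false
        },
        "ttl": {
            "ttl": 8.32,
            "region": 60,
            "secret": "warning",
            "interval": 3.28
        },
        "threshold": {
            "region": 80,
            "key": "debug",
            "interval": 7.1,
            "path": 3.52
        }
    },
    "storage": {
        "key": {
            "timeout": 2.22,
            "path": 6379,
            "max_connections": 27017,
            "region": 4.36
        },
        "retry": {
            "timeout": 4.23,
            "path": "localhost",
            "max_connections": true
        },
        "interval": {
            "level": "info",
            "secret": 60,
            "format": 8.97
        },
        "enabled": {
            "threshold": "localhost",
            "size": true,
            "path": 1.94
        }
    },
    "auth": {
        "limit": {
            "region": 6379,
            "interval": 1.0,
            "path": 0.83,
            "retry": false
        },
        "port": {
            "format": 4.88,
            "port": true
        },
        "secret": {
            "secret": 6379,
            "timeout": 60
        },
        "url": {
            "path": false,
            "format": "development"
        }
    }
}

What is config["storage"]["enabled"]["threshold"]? "localhost"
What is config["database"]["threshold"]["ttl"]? 4.56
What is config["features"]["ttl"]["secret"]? "warning"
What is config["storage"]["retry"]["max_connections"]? True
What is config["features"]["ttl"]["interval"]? 3.28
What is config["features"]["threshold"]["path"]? 3.52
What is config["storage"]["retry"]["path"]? "localhost"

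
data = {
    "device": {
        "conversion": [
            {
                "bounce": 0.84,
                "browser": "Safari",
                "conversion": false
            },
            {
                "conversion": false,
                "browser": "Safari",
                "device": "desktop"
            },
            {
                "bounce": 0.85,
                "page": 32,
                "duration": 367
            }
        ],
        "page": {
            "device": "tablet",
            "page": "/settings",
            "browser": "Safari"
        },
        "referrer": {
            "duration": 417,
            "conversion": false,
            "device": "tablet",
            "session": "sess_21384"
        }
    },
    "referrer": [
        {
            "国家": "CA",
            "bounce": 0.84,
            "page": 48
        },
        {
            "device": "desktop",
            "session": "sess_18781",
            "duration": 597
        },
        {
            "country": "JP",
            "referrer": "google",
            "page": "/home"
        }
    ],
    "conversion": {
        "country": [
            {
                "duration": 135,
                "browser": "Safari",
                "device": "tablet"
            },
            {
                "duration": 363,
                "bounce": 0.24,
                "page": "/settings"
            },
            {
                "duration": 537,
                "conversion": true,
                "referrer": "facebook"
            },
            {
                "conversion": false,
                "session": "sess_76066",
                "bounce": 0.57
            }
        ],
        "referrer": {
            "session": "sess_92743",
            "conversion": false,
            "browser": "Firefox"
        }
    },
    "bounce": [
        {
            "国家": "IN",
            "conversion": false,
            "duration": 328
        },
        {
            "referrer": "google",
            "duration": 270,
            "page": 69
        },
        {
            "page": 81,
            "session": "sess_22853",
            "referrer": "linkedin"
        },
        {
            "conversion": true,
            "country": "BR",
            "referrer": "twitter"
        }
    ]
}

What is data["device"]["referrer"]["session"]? "sess_21384"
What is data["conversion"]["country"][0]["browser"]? "Safari"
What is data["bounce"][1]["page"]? 69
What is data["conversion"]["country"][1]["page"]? "/settings"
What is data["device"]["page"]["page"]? "/settings"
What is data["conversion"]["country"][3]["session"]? "sess_76066"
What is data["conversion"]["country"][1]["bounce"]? 0.24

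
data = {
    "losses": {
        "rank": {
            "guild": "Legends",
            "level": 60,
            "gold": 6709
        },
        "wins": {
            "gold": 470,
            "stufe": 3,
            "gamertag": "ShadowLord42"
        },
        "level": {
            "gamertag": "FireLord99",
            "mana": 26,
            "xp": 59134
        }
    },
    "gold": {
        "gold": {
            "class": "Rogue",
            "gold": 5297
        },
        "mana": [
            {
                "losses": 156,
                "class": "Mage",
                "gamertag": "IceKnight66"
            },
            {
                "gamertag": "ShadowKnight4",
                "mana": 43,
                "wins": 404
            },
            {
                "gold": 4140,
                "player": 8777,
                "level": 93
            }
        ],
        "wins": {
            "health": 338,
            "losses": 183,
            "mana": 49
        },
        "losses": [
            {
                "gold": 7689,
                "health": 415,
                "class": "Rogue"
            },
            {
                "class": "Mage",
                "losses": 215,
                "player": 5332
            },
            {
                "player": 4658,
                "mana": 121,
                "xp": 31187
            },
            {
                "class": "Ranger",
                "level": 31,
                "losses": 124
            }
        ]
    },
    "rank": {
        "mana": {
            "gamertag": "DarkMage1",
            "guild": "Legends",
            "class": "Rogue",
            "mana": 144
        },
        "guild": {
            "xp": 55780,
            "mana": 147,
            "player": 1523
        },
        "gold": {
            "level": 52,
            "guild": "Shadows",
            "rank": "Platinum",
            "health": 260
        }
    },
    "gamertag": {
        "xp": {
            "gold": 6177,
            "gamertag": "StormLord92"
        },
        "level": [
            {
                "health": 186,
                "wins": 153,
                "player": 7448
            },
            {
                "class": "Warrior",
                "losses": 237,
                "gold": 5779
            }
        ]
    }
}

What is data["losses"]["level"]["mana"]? 26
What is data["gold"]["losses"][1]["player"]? 5332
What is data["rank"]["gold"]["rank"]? "Platinum"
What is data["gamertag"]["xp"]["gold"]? 6177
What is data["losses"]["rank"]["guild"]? "Legends"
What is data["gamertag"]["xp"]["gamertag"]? "StormLord92"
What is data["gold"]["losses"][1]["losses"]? 215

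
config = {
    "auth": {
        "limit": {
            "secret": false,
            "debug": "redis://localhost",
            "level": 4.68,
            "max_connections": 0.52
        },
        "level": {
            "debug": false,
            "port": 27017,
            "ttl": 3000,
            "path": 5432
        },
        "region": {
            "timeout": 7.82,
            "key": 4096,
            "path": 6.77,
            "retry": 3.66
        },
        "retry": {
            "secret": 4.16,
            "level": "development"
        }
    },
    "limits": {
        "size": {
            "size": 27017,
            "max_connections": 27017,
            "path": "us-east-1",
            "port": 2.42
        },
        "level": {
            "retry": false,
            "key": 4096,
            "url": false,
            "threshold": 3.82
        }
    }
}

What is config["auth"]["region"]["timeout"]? 7.82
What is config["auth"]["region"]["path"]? 6.77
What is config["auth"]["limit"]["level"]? 4.68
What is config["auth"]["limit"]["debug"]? "redis://localhost"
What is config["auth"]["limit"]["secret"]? False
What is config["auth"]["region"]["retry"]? 3.66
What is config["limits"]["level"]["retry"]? False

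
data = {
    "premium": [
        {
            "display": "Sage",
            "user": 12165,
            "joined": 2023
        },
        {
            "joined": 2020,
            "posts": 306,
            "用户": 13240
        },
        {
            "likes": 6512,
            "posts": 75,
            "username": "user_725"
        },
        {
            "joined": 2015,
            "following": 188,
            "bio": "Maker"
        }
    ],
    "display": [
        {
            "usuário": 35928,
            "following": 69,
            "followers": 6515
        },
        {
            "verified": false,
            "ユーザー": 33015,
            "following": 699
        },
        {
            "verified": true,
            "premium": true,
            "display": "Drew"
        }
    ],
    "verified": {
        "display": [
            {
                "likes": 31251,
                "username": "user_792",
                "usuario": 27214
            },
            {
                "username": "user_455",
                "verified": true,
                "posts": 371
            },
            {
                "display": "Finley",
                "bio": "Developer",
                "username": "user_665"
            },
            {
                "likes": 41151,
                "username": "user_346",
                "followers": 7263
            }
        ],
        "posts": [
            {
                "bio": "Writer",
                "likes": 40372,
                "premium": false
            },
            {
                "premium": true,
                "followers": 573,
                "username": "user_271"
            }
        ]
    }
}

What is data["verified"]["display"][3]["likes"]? 41151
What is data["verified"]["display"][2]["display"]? "Finley"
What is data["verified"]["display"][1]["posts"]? 371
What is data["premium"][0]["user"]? 12165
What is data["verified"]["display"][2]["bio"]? "Developer"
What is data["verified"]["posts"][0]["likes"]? 40372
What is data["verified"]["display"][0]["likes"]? 31251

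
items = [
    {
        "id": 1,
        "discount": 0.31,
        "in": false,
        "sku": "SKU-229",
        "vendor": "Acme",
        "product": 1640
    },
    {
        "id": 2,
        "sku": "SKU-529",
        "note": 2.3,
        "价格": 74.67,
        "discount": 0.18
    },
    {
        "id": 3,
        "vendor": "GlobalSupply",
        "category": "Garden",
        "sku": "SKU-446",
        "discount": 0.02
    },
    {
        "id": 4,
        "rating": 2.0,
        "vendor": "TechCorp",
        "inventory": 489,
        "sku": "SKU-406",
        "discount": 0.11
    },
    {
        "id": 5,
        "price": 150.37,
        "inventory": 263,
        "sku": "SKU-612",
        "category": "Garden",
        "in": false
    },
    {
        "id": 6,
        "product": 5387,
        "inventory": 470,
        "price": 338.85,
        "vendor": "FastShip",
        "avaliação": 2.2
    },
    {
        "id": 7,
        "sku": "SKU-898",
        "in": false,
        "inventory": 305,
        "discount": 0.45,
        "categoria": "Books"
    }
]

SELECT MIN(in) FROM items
False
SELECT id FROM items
[1, 2, 3, 4, 5, 6, 7]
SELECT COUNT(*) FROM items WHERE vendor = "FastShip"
1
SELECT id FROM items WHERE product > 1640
[6]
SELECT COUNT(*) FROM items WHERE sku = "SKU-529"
1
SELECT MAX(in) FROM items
False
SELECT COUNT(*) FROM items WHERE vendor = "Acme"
1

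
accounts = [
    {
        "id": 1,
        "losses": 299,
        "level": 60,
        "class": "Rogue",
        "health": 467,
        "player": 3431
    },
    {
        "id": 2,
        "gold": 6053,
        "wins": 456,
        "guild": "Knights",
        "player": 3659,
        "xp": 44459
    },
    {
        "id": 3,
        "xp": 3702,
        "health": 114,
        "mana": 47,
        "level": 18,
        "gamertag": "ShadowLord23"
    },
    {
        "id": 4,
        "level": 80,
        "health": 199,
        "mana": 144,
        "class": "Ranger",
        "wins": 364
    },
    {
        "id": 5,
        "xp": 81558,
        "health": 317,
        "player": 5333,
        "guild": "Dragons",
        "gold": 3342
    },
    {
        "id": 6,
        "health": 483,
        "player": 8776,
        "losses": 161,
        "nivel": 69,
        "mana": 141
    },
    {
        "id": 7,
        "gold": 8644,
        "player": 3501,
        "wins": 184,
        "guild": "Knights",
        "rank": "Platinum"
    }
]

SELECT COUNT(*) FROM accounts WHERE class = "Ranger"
1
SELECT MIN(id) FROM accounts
1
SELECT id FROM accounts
[1, 2, 3, 4, 5, 6, 7]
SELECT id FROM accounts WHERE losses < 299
[6]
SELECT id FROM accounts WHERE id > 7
[]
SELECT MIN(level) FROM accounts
18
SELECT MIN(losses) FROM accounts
161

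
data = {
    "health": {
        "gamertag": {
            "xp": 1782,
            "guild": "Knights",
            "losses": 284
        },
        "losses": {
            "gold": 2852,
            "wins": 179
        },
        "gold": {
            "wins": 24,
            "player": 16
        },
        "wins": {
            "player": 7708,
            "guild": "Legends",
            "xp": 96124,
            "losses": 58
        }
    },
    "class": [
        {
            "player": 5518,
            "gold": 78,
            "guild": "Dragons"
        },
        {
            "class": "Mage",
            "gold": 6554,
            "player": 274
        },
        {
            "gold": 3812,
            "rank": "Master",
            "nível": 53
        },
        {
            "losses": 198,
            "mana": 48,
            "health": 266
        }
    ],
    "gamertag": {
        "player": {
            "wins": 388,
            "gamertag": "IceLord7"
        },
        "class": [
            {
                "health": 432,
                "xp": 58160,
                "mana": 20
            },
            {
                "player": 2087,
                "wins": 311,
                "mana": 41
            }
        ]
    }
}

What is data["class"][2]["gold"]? 3812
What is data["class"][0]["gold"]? 78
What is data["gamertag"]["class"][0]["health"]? 432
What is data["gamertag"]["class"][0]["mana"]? 20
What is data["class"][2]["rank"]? "Master"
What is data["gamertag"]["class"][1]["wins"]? 311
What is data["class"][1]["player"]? 274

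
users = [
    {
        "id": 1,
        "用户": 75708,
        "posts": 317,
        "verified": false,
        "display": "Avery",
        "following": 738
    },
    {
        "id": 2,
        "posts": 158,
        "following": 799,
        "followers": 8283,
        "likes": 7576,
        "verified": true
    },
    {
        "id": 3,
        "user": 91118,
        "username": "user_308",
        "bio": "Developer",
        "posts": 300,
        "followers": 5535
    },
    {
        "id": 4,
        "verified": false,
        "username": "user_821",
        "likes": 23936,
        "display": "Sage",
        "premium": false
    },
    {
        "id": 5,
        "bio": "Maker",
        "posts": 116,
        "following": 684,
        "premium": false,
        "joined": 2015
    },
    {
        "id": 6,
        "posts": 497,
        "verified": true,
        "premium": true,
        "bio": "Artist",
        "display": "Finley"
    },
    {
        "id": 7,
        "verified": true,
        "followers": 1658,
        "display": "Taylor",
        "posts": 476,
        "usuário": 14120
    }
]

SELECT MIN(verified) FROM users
False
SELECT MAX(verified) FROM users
True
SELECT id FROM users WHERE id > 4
[5, 6, 7]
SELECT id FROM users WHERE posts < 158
[5]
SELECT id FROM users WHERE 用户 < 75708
[]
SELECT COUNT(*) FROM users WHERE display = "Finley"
1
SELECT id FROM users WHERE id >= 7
[7]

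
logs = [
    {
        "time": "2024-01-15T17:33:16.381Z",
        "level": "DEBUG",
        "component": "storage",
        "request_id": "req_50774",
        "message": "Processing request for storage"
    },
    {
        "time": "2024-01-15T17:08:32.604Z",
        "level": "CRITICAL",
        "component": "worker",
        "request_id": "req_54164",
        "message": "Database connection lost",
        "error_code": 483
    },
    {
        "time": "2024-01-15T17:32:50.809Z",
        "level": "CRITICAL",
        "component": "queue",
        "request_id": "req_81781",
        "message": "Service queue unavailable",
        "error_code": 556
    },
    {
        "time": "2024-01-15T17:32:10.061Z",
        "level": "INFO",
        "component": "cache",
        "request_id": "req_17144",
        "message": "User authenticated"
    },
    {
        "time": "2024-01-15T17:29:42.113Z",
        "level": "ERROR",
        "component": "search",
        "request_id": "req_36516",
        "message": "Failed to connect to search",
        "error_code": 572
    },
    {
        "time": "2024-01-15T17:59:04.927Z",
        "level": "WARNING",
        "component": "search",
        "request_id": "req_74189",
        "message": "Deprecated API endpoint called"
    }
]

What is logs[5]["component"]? "search"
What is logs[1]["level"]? "CRITICAL"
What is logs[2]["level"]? "CRITICAL"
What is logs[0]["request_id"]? "req_50774"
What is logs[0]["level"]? "DEBUG"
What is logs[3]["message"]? "User authenticated"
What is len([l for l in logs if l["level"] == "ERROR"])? 1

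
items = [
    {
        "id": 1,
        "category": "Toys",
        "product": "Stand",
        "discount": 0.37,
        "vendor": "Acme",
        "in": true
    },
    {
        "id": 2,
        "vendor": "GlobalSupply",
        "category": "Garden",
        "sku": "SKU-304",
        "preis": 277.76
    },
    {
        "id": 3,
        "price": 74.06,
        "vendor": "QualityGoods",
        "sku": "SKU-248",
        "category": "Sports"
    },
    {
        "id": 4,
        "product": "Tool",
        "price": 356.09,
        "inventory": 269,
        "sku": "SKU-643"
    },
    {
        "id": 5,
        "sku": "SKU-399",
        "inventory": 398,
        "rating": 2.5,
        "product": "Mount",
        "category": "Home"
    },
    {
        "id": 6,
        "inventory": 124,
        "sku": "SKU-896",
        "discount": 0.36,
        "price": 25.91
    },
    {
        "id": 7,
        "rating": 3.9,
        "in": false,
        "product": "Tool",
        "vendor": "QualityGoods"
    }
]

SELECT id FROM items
[1, 2, 3, 4, 5, 6, 7]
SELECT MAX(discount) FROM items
0.37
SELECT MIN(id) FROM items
1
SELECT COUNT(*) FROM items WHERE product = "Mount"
1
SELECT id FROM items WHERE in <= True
[1, 7]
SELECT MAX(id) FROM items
7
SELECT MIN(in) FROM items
False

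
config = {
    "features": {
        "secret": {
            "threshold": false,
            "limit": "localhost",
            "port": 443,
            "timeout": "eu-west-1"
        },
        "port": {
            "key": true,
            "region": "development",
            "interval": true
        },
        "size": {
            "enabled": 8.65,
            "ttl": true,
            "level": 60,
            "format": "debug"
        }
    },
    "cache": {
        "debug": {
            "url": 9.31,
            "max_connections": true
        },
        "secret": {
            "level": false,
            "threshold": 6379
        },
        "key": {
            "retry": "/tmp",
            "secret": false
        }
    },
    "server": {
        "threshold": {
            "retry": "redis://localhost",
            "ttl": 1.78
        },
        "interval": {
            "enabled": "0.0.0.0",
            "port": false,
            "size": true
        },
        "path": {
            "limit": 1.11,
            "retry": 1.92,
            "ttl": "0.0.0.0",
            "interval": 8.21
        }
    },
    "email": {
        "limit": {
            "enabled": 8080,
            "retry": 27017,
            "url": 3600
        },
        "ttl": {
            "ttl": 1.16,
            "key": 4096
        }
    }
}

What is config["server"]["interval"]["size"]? True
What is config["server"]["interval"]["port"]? False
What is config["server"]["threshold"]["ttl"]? 1.78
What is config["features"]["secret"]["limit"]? "localhost"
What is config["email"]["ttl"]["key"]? 4096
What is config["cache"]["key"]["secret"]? False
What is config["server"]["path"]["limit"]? 1.11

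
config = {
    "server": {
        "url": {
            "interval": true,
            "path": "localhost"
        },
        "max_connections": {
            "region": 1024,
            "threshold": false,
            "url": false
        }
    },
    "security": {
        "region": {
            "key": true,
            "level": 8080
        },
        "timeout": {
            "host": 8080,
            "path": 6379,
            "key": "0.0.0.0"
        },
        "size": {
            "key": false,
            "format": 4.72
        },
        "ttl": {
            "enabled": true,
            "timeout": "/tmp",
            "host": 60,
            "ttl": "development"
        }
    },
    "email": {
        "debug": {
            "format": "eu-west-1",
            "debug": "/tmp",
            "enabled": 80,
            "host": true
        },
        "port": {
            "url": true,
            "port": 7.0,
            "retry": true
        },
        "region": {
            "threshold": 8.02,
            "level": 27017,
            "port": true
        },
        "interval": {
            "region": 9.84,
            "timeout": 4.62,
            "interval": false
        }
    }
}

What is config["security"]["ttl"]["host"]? 60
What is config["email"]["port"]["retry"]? True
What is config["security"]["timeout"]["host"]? 8080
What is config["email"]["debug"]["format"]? "eu-west-1"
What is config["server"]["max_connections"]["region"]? 1024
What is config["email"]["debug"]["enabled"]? 80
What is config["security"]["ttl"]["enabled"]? True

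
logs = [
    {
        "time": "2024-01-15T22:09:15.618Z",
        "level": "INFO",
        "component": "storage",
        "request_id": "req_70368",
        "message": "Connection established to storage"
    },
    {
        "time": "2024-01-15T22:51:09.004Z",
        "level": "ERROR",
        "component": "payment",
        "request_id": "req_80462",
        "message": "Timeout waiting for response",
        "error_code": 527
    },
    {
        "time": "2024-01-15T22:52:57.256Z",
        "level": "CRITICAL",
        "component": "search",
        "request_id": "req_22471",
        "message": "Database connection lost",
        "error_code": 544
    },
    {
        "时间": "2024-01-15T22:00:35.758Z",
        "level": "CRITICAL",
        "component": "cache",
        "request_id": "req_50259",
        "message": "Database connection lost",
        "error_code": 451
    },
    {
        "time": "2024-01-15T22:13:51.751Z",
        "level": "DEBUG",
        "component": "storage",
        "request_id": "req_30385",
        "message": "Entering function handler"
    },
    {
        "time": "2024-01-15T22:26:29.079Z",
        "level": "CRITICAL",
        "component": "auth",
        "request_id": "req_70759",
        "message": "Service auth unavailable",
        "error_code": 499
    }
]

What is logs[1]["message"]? "Timeout waiting for response"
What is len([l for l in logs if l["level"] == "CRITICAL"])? 3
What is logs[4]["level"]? "DEBUG"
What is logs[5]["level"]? "CRITICAL"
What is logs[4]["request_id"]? "req_30385"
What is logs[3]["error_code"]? 451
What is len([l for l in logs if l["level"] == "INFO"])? 1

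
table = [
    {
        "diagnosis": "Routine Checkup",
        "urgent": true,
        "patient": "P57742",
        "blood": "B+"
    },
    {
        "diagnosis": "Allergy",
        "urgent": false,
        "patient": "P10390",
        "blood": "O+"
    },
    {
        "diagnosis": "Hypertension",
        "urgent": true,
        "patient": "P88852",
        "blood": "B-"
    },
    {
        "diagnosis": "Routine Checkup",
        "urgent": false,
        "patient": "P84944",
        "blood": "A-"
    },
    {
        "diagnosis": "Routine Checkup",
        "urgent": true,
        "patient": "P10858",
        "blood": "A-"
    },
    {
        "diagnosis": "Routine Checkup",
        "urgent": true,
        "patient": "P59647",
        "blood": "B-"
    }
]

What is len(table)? 6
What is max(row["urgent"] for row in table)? True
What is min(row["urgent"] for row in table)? False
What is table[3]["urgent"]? False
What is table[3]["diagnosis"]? "Routine Checkup"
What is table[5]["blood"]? "B-"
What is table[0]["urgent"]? True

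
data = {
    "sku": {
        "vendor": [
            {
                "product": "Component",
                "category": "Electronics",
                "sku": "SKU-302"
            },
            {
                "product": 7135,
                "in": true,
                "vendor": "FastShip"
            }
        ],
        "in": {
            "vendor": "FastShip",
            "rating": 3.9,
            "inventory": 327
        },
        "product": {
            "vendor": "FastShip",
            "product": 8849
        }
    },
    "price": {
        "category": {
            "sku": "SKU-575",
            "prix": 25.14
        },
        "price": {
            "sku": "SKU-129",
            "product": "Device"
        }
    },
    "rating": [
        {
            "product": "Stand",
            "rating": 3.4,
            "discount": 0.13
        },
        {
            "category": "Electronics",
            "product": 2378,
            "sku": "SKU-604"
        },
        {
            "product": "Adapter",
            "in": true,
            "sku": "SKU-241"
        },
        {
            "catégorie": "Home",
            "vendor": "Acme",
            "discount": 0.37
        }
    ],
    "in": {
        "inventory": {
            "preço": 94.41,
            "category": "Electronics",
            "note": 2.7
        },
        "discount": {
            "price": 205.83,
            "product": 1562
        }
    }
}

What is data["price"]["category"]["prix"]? 25.14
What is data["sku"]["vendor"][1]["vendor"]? "FastShip"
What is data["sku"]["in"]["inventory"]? 327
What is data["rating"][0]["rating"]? 3.4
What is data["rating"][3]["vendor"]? "Acme"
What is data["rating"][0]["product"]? "Stand"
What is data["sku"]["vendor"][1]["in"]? True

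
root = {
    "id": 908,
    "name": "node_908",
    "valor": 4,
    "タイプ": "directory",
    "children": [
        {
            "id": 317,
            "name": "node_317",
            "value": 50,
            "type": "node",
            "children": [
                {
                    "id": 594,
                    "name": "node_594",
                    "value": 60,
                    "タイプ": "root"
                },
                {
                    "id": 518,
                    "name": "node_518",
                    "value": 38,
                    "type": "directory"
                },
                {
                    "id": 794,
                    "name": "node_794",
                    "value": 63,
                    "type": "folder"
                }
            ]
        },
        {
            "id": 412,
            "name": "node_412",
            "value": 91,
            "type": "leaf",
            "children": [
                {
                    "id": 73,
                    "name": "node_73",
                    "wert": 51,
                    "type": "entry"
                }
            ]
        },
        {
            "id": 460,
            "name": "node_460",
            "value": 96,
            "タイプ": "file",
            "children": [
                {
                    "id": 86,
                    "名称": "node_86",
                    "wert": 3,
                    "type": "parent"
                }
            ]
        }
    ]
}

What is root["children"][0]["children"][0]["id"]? 594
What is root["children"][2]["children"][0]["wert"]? 3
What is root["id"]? 908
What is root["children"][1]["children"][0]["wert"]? 51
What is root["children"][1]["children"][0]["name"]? "node_73"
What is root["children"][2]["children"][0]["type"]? "parent"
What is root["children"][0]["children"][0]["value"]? 60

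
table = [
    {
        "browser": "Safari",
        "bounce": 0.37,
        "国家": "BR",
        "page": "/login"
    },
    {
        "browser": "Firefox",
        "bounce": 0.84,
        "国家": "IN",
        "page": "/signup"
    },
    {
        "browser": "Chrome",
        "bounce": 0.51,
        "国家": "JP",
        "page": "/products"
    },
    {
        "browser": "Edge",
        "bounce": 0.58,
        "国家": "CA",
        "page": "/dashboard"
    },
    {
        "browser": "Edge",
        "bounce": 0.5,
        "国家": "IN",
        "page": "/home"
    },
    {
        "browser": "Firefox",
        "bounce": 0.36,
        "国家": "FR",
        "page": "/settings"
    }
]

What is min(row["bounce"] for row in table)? 0.36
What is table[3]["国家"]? "CA"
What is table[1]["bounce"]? 0.84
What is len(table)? 6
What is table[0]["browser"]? "Safari"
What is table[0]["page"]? "/login"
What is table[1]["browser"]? "Firefox"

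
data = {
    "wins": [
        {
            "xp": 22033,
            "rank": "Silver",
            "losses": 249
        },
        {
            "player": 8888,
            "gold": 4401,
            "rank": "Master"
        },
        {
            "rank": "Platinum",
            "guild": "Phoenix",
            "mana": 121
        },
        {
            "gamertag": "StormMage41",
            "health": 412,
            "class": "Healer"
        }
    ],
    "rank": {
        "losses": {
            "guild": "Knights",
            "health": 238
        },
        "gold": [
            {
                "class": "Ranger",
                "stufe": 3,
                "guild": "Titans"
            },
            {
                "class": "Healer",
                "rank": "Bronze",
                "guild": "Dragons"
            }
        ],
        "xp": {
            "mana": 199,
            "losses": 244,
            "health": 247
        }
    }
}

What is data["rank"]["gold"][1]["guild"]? "Dragons"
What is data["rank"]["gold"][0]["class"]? "Ranger"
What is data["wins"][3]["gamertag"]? "StormMage41"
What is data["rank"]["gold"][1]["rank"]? "Bronze"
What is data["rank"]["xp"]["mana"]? 199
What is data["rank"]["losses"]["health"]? 238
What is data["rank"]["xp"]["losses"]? 244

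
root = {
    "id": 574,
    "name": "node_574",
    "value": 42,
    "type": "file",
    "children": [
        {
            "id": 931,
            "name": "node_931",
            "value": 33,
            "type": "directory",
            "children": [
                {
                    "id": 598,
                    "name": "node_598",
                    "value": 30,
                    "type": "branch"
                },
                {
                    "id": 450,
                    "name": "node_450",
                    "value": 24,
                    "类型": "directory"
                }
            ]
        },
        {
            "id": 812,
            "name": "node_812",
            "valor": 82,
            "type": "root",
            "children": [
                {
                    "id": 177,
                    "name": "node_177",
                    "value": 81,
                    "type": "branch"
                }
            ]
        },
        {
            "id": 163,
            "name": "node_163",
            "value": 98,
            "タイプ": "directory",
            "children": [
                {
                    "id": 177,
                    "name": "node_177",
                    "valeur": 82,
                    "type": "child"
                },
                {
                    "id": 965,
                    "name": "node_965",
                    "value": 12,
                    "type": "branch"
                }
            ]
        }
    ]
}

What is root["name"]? "node_574"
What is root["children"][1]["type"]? "root"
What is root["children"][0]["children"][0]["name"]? "node_598"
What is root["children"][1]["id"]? 812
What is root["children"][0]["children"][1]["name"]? "node_450"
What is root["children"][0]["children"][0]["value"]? 30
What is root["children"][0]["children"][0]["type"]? "branch"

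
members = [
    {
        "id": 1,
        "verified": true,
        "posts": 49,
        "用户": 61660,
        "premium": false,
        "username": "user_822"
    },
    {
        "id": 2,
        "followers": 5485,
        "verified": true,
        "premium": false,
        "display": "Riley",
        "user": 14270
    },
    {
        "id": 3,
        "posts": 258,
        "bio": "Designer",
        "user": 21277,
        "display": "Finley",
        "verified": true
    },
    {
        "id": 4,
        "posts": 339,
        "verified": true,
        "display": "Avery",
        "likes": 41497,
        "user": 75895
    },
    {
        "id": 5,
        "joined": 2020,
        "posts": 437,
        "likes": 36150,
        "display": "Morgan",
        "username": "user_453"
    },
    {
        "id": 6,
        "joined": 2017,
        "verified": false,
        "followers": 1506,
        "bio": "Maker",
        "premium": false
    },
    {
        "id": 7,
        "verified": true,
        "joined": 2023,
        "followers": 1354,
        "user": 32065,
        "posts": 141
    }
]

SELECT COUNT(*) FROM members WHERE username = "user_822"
1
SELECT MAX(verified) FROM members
True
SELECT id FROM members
[1, 2, 3, 4, 5, 6, 7]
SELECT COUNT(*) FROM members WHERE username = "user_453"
1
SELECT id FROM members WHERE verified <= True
[1, 2, 3, 4, 6, 7]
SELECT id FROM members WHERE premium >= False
[1, 2, 6]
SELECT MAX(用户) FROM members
61660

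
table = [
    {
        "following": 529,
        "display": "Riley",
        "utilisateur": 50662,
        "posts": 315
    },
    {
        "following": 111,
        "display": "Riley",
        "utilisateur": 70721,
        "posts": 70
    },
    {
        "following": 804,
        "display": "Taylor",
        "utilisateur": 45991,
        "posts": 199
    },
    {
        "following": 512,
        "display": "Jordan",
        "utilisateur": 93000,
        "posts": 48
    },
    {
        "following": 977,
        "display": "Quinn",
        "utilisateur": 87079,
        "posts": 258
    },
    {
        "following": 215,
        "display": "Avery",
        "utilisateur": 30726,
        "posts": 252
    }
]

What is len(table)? 6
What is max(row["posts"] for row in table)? 315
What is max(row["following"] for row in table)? 977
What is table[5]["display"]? "Avery"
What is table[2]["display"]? "Taylor"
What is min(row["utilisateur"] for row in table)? 30726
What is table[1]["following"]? 111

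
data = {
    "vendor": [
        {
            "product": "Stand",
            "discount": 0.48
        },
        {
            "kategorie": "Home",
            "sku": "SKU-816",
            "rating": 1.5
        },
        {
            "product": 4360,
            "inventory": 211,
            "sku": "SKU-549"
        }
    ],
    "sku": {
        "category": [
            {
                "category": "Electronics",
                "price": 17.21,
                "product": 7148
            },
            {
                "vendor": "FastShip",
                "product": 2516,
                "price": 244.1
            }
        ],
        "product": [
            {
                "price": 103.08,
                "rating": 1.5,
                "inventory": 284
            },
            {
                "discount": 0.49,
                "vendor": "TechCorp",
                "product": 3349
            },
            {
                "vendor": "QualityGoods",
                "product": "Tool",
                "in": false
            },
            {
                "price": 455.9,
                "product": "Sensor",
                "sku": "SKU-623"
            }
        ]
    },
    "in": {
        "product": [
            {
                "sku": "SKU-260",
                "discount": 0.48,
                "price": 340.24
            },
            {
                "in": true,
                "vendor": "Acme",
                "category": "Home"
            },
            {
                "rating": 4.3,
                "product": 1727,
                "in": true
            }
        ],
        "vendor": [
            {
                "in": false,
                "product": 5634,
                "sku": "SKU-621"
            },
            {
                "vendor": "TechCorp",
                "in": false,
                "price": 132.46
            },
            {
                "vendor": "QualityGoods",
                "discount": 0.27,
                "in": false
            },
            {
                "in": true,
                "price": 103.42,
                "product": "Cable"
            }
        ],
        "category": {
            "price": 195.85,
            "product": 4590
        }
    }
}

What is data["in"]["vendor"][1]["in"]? False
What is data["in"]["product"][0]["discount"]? 0.48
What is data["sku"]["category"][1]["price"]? 244.1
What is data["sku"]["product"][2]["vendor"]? "QualityGoods"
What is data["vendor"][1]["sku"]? "SKU-816"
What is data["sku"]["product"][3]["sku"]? "SKU-623"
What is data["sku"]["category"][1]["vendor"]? "FastShip"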